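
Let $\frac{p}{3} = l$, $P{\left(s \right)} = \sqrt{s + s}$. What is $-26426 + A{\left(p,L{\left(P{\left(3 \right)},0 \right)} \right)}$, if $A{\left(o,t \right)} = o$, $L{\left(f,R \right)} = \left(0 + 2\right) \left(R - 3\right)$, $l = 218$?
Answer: $-25772$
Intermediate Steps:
$P{\left(s \right)} = \sqrt{2} \sqrt{s}$ ($P{\left(s \right)} = \sqrt{2 s} = \sqrt{2} \sqrt{s}$)
$p = 654$ ($p = 3 \cdot 218 = 654$)
$L{\left(f,R \right)} = -6 + 2 R$ ($L{\left(f,R \right)} = 2 \left(-3 + R\right) = -6 + 2 R$)
$-26426 + A{\left(p,L{\left(P{\left(3 \right)},0 \right)} \right)} = -26426 + 654 = -25772$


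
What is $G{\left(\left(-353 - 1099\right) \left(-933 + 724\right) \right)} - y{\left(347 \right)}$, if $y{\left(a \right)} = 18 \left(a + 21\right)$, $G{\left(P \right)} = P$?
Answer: $296844$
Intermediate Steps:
$y{\left(a \right)} = 378 + 18 a$ ($y{\left(a \right)} = 18 \left(21 + a\right) = 378 + 18 a$)
$G{\left(\left(-353 - 1099\right) \left(-933 + 724\right) \right)} - y{\left(347 \right)} = \left(-353 - 1099\right) \left(-933 + 724\right) - \left(378 + 18 \cdot 347\right) = \left(-1452\right) \left(-209\right) - \left(378 + 6246\right) = 303468 - 6624 = 296844$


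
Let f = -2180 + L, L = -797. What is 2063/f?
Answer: -2063/2977 ≈ -0.69298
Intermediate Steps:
f = -2977 (f = -2180 - 797 = -2977)
2063/f = 2063/(-2977) = 2063*(-1/2977) = -2063/2977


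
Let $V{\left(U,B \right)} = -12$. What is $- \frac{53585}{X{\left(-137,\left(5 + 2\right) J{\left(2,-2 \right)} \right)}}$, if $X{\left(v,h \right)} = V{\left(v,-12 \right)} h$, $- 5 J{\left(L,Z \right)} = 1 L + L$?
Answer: $- \frac{38275}{48} \approx -797.4$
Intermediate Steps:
$J{\left(L,Z \right)} = - \frac{2 L}{5}$ ($J{\left(L,Z \right)} = - \frac{1 L + L}{5} = - \frac{L + L}{5} = - \frac{2 L}{5}$)
$X{\left(v,h \right)} = - 12 h$
$- \frac{53585}{X{\left(-137,\left(5 + 2\right) J{\left(2,-2 \right)} \right)}} = - \frac{53585}{\left(-12\right) \left(5 + 2\right) \left(\left(- \frac{2}{5}\right) 2\right)} = - \frac{53585}{\left(-12\right) 7 \left(- \frac{4}{5}\right)} = - \frac{53585}{\left(-12\right) \left(- \frac{28}{5}\right)} = - \frac{53585}{\frac{336}{5}} = \left(-53585\right) \frac{5}{336} = - \frac{38275}{48}$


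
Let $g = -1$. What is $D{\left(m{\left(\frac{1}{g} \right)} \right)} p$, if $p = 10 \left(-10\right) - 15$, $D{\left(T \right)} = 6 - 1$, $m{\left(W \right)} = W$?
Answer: $-575$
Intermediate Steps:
$D{\left(T \right)} = 5$ ($D{\left(T \right)} = 6 - 1 = 5$)
$p = -115$ ($p = -100 - 15 = -115$)
$D{\left(m{\left(\frac{1}{g} \right)} \right)} p = 5 \left(-115\right) = -575$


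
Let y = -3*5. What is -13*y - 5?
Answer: 190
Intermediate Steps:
y = -15
-13*y - 5 = -13*(-15) - 5 = 195 - 5 = 190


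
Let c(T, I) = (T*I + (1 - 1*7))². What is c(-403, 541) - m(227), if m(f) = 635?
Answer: 47536644206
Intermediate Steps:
c(T, I) = (-6 + I*T)² (c(T, I) = (I*T + (1 - 7))² = (I*T - 6)² = (-6 + I*T)²)
c(-403, 541) - m(227) = (-6 + 541*(-403))² - 1*635 = (-6 - 218023)² - 635 = (-218029)² - 635 = 47536644841 - 635 = 47536644206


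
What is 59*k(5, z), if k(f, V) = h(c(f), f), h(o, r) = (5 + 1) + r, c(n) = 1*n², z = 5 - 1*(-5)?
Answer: 649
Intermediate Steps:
z = 10 (z = 5 + 5 = 10)
c(n) = n²
h(o, r) = 6 + r
k(f, V) = 6 + f
59*k(5, z) = 59*(6 + 5) = 59*11 = 649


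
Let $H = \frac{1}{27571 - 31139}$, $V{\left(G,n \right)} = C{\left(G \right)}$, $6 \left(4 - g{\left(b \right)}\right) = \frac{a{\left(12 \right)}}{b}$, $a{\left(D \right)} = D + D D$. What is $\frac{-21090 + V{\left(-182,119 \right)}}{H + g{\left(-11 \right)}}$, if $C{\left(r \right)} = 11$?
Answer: $- \frac{827308592}{249749} \approx -3312.6$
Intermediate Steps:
$a{\left(D \right)} = D + D^{2}$
$g{\left(b \right)} = 4 - \frac{26}{b}$ ($g{\left(b \right)} = 4 - \frac{12 \left(1 + 12\right) \frac{1}{b}}{6} = 4 - \frac{12 \cdot 13 \frac{1}{b}}{6} = 4 - \frac{156 \frac{1}{b}}{6} = 4 - \frac{26}{b}$)
$V{\left(G,n \right)} = 11$
$H = - \frac{1}{3568}$ ($H = \frac{1}{-3568} = - \frac{1}{3568} \approx -0.00028027$)
$\frac{-21090 + V{\left(-182,119 \right)}}{H + g{\left(-11 \right)}} = \frac{-21090 + 11}{- \frac{1}{3568} + \left(4 - \frac{26}{-11}\right)} = - \frac{21079}{- \frac{1}{3568} + \left(4 - - \frac{26}{11}\right)} = - \frac{21079}{- \frac{1}{3568} + \left(4 + \frac{26}{11}\right)} = - \frac{21079}{- \frac{1}{3568} + \frac{70}{11}} = - \frac{21079}{\frac{249749}{39248}} = \left(-21079\right) \frac{39248}{249749} = - \frac{827308592}{249749}$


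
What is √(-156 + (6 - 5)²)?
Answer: I*√155 ≈ 12.45*I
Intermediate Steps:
√(-156 + (6 - 5)²) = √(-156 + 1²) = √(-156 + 1) = √(-155) = I*√155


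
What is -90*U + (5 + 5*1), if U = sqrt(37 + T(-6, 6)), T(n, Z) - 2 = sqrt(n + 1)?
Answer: 10 - 90*sqrt(39 + I*sqrt(5)) ≈ -552.28 - 16.106*I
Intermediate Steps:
T(n, Z) = 2 + sqrt(1 + n) (T(n, Z) = 2 + sqrt(n + 1) = 2 + sqrt(1 + n))
U = sqrt(39 + I*sqrt(5)) (U = sqrt(37 + (2 + sqrt(1 - 6))) = sqrt(37 + (2 + sqrt(-5))) = sqrt(37 + (2 + I*sqrt(5))) = sqrt(39 + I*sqrt(5)) ≈ 6.2476 + 0.17896*I)
-90*U + (5 + 5*1) = -90*sqrt(39 + I*sqrt(5)) + (5 + 5*1) = -90*sqrt(39 + I*sqrt(5)) + (5 + 5) = -90*sqrt(39 + I*sqrt(5)) + 10 = 10 - 90*sqrt(39 + I*sqrt(5))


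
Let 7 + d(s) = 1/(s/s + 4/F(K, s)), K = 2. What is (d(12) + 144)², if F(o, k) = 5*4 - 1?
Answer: 10048900/529 ≈ 18996.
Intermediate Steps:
F(o, k) = 19 (F(o, k) = 20 - 1 = 19)
d(s) = -142/23 (d(s) = -7 + 1/(s/s + 4/19) = -7 + 1/(1 + 4*(1/19)) = -7 + 1/(1 + 4/19) = -7 + 1/(23/19) = -7 + 19/23 = -142/23)
(d(12) + 144)² = (-142/23 + 144)² = (3170/23)² = 10048900/529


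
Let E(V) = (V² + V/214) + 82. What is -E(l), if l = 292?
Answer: -9132168/107 ≈ -85347.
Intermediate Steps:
E(V) = 82 + V² + V/214 (E(V) = (V² + V/214) + 82 = 82 + V² + V/214)
-E(l) = -(82 + 292² + (1/214)*292) = -(82 + 85264 + 146/107) = -1*9132168/107 = -9132168/107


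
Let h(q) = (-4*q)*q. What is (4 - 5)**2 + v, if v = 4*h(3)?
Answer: -143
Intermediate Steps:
h(q) = -4*q**2
v = -144 (v = 4*(-4*3**2) = 4*(-4*9) = 4*(-36) = -144)
(4 - 5)**2 + v = (4 - 5)**2 - 144 = (-1)**2 - 144 = 1 - 144 = -143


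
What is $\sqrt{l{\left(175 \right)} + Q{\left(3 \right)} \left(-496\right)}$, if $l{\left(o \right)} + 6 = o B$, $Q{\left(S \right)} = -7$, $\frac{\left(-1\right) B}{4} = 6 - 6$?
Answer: $\sqrt{3466} \approx 58.873$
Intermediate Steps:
$B = 0$ ($B = - 4 \left(6 - 6\right) = \left(-4\right) 0 = 0$)
$l{\left(o \right)} = -6$ ($l{\left(o \right)} = -6 + o 0 = -6 + 0 = -6$)
$\sqrt{l{\left(175 \right)} + Q{\left(3 \right)} \left(-496\right)} = \sqrt{-6 - -3472} = \sqrt{-6 + 3472} = \sqrt{3466}$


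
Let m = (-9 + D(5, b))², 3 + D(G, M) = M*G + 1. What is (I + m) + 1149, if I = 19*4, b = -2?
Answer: 1666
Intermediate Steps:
D(G, M) = -2 + G*M (D(G, M) = -3 + (M*G + 1) = -3 + (G*M + 1) = -3 + (1 + G*M) = -2 + G*M)
m = 441 (m = (-9 + (-2 + 5*(-2)))² = (-9 + (-2 - 10))² = (-9 - 12)² = (-21)² = 441)
I = 76
(I + m) + 1149 = (76 + 441) + 1149 = 517 + 1149 = 1666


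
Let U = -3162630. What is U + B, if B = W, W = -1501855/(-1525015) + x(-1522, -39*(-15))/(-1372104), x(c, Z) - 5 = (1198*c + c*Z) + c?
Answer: -441182082165969749/139498612104 ≈ -3.1626e+6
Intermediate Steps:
x(c, Z) = 5 + 1199*c + Z*c (x(c, Z) = 5 + ((1198*c + c*Z) + c) = 5 + ((1198*c + Z*c) + c) = 5 + (1199*c + Z*c) = 5 + 1199*c + Z*c)
W = 413432503771/139498612104 (W = -1501855/(-1525015) + (5 + 1199*(-1522) - 39*(-15)*(-1522))/(-1372104) = -1501855*(-1/1525015) + (5 - 1824878 + 585*(-1522))*(-1/1372104) = 300371/305003 + (5 - 1824878 - 890370)*(-1/1372104) = 300371/305003 - 2715243*(-1/1372104) = 300371/305003 + 905081/457368 = 413432503771/139498612104 ≈ 2.9637)
B = 413432503771/139498612104 ≈ 2.9637
U + B = -3162630 + 413432503771/139498612104 = -441182082165969749/139498612104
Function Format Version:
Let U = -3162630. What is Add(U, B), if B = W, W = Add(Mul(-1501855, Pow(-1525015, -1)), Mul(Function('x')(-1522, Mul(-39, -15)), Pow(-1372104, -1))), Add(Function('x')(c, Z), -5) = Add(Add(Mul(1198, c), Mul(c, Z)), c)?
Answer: Rational(-441182082165969749, 139498612104) ≈ -3.1626e+6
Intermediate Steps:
Function('x')(c, Z) = Add(5, Mul(1199, c), Mul(Z, c)) (Function('x')(c, Z) = Add(5, Add(Add(Mul(1198, c), Mul(c, Z)), c)) = Add(5, Add(Add(Mul(1198, c), Mul(Z, c)), c)) = Add(5, Add(Mul(1199, c), Mul(Z, c))) = Add(5, Mul(1199, c), Mul(Z, c)))
W = Rational(413432503771, 139498612104) (W = Add(Mul(-1501855, Pow(-1525015, -1)), Mul(Add(5, Mul(1199, -1522), Mul(Mul(-39, -15), -1522)), Pow(-1372104, -1))) = Add(Mul(-1501855, Rational(-1, 1525015)), Mul(Add(5, -1824878, Mul(585, -1522)), Rational(-1, 1372104))) = Add(Rational(300371, 305003), Mul(Add(5, -1824878, -890370), Rational(-1, 1372104))) = Add(Rational(300371, 305003), Mul(-2715243, Rational(-1, 1372104))) = Add(Rational(300371, 305003), Rational(905081, 457368)) = Rational(413432503771, 139498612104) ≈ 2.9637)
B = Rational(413432503771, 139498612104) ≈ 2.9637
Add(U, B) = Add(-3162630, Rational(413432503771, 139498612104)) = Rational(-441182082165969749, 139498612104)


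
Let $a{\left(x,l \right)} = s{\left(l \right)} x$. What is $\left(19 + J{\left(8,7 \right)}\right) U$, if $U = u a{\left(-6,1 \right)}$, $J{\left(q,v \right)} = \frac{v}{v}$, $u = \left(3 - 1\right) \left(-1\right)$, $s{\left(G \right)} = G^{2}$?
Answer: $240$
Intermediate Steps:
$a{\left(x,l \right)} = x l^{2}$ ($a{\left(x,l \right)} = l^{2} x = x l^{2}$)
$u = -2$ ($u = 2 \left(-1\right) = -2$)
$J{\left(q,v \right)} = 1$
$U = 12$ ($U = - 2 \left(- 6 \cdot 1^{2}\right) = - 2 \left(\left(-6\right) 1\right) = \left(-2\right) \left(-6\right) = 12$)
$\left(19 + J{\left(8,7 \right)}\right) U = \left(19 + 1\right) 12 = 20 \cdot 12 = 240$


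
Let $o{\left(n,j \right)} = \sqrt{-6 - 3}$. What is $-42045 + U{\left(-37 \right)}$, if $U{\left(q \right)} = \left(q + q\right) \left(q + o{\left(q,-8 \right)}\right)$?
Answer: $-39307 - 222 i \approx -39307.0 - 222.0 i$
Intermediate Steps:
$o{\left(n,j \right)} = 3 i$ ($o{\left(n,j \right)} = \sqrt{-9} = 3 i$)
$U{\left(q \right)} = 2 q \left(q + 3 i\right)$ ($U{\left(q \right)} = \left(q + q\right) \left(q + 3 i\right) = 2 q \left(q + 3 i\right)$)
$-42045 + U{\left(-37 \right)} = -42045 + 2 \left(-37\right) \left(-37 + 3 i\right) = -42045 + \left(2738 - 222 i\right) = -39307 - 222 i$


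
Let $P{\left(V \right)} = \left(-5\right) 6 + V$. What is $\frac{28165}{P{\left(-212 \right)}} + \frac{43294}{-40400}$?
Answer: $- \frac{287085787}{2444200} \approx -117.46$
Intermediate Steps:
$P{\left(V \right)} = -30 + V$
$\frac{28165}{P{\left(-212 \right)}} + \frac{43294}{-40400} = \frac{28165}{-30 - 212} + \frac{43294}{-40400} = \frac{28165}{-242} + 43294 \left(- \frac{1}{40400}\right) = 28165 \left(- \frac{1}{242}\right) - \frac{21647}{20200} = - \frac{28165}{242} - \frac{21647}{20200} = - \frac{287085787}{2444200}$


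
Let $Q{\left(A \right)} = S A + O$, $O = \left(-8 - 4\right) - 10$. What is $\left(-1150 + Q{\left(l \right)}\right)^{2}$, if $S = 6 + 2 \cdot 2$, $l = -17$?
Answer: $1800964$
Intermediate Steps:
$S = 10$ ($S = 6 + 4 = 10$)
$O = -22$ ($O = -12 - 10 = -22$)
$Q{\left(A \right)} = -22 + 10 A$ ($Q{\left(A \right)} = 10 A - 22 = -22 + 10 A$)
$\left(-1150 + Q{\left(l \right)}\right)^{2} = \left(-1150 + \left(-22 + 10 \left(-17\right)\right)\right)^{2} = \left(-1150 - 192\right)^{2} = \left(-1342\right)^{2} = 1800964$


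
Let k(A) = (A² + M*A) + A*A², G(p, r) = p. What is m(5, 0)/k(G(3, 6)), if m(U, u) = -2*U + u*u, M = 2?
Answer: -5/21 ≈ -0.23810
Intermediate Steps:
m(U, u) = u² - 2*U (m(U, u) = -2*U + u² = u² - 2*U)
k(A) = A² + A³ + 2*A (k(A) = (A² + 2*A) + A*A² = (A² + 2*A) + A³ = A² + A³ + 2*A)
m(5, 0)/k(G(3, 6)) = (0² - 2*5)/((3*(2 + 3 + 3²))) = (0 - 10)/((3*(2 + 3 + 9))) = -10/(3*14) = -10/42 = -10*1/42 = -5/21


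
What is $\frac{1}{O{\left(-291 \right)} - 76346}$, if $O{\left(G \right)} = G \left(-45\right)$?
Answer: $- \frac{1}{63251} \approx -1.581 \cdot 10^{-5}$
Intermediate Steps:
$O{\left(G \right)} = - 45 G$
$\frac{1}{O{\left(-291 \right)} - 76346} = \frac{1}{\left(-45\right) \left(-291\right) - 76346} = \frac{1}{13095 - 76346} = \frac{1}{-63251} = - \frac{1}{63251}$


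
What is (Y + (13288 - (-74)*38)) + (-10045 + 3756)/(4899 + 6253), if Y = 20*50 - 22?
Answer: 190447567/11152 ≈ 17077.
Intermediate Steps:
Y = 978 (Y = 1000 - 22 = 978)
(Y + (13288 - (-74)*38)) + (-10045 + 3756)/(4899 + 6253) = (978 + (13288 - (-74)*38)) + (-10045 + 3756)/(4899 + 6253) = (978 + (13288 - 1*(-2812))) - 6289/11152 = (978 + (13288 + 2812)) - 6289*1/11152 = (978 + 16100) - 6289/11152 = 17078 - 6289/11152 = 190447567/11152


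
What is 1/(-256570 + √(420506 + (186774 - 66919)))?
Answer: -256570/65827624539 - √540361/65827624539 ≈ -3.9088e-6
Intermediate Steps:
1/(-256570 + √(420506 + (186774 - 66919))) = 1/(-256570 + √(420506 + 119855)) = 1/(-256570 + √540361)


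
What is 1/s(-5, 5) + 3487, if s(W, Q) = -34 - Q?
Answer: 135992/39 ≈ 3487.0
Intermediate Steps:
1/s(-5, 5) + 3487 = 1/(-34 - 1*5) + 3487 = 1/(-34 - 5) + 3487 = 1/(-39) + 3487 = -1/39 + 3487 = 135992/39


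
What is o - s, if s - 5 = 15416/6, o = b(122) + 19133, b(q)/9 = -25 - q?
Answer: 45707/3 ≈ 15236.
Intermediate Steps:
b(q) = -225 - 9*q (b(q) = 9*(-25 - q) = -225 - 9*q)
o = 17810 (o = (-225 - 9*122) + 19133 = (-225 - 1098) + 19133 = -1323 + 19133 = 17810)
s = 7723/3 (s = 5 + 15416/6 = 5 + 15416*(⅙) = 5 + 7708/3 = 7723/3 ≈ 2574.3)
o - s = 17810 - 1*7723/3 = 17810 - 7723/3 = 45707/3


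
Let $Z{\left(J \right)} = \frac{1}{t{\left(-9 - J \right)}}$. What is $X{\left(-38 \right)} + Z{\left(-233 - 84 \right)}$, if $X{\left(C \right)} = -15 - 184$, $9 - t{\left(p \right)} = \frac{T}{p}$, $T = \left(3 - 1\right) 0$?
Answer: $- \frac{1790}{9} \approx -198.89$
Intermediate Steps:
$T = 0$ ($T = 2 \cdot 0 = 0$)
$t{\left(p \right)} = 9$ ($t{\left(p \right)} = 9 - \frac{0}{p} = 9 - 0 = 9 + 0 = 9$)
$X{\left(C \right)} = -199$
$Z{\left(J \right)} = \frac{1}{9}$
$X{\left(-38 \right)} + Z{\left(-233 - 84 \right)} = -199 + \frac{1}{9} = - \frac{1790}{9}$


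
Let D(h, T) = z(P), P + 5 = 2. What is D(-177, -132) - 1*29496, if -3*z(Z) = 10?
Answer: -88498/3 ≈ -29499.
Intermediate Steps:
P = -3 (P = -5 + 2 = -3)
z(Z) = -10/3 (z(Z) = -⅓*10 = -10/3)
D(h, T) = -10/3
D(-177, -132) - 1*29496 = -10/3 - 1*29496 = -10/3 - 29496 = -88498/3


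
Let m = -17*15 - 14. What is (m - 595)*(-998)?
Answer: 862272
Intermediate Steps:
m = -269 (m = -255 - 14 = -269)
(m - 595)*(-998) = (-269 - 595)*(-998) = -864*(-998) = 862272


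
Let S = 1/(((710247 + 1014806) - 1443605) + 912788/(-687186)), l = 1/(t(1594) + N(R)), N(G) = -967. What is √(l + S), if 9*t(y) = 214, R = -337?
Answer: 3*I*√79118759965458080779993510/820912669126030 ≈ 0.032506*I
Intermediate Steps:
t(y) = 214/9 (t(y) = (⅑)*214 = 214/9)
l = -9/8489 (l = 1/(214/9 - 967) = 1/(-8489/9) = -9/8489 ≈ -0.0010602)
S = 343593/96703106270 (S = 1/((1725053 - 1443605) + 912788*(-1/687186)) = 1/(281448 - 456394/343593) = 1/(96703106270/343593) = 343593/96703106270 ≈ 3.5531e-6)
√(l + S) = √(-9/8489 + 343593/96703106270) = √(-867411195453/820912669126030) = 3*I*√79118759965458080779993510/820912669126030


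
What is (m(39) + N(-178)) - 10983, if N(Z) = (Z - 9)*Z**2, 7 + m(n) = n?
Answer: -5935859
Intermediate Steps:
m(n) = -7 + n
N(Z) = Z**2*(-9 + Z) (N(Z) = (-9 + Z)*Z**2 = Z**2*(-9 + Z))
(m(39) + N(-178)) - 10983 = ((-7 + 39) + (-178)**2*(-9 - 178)) - 10983 = (32 + 31684*(-187)) - 10983 = (32 - 5924908) - 10983 = -5924876 - 10983 = -5935859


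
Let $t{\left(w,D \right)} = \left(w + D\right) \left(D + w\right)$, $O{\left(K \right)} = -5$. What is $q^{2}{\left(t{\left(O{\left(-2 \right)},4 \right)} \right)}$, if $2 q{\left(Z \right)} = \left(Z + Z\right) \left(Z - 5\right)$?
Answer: $16$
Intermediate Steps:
$t{\left(w,D \right)} = \left(D + w\right)^{2}$ ($t{\left(w,D \right)} = \left(D + w\right) \left(D + w\right) = \left(D + w\right)^{2}$)
$q{\left(Z \right)} = Z \left(-5 + Z\right)$ ($q{\left(Z \right)} = \frac{\left(Z + Z\right) \left(Z - 5\right)}{2} = \frac{2 Z \left(-5 + Z\right)}{2} = Z \left(-5 + Z\right)$)
$q^{2}{\left(t{\left(O{\left(-2 \right)},4 \right)} \right)} = \left(\left(4 - 5\right)^{2} \left(-5 + \left(4 - 5\right)^{2}\right)\right)^{2} = \left(\left(-1\right)^{2} \left(-5 + \left(-1\right)^{2}\right)\right)^{2} = \left(1 \left(-5 + 1\right)\right)^{2} = \left(1 \left(-4\right)\right)^{2} = \left(-4\right)^{2} = 16$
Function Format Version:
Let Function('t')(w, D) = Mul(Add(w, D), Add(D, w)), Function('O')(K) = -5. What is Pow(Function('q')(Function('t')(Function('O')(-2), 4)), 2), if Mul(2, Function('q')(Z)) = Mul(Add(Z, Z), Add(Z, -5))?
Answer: 16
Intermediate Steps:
Function('t')(w, D) = Pow(Add(D, w), 2) (Function('t')(w, D) = Mul(Add(D, w), Add(D, w)) = Pow(Add(D, w), 2))
Function('q')(Z) = Mul(Z, Add(-5, Z)) (Function('q')(Z) = Mul(Rational(1, 2), Mul(Add(Z, Z), Add(Z, -5))) = Mul(Rational(1, 2), Mul(Mul(2, Z), Add(-5, Z))) = Mul(Rational(1, 2), Mul(2, Z, Add(-5, Z))) = Mul(Z, Add(-5, Z)))
Pow(Function('q')(Function('t')(Function('O')(-2), 4)), 2) = Pow(Mul(Pow(Add(4, -5), 2), Add(-5, Pow(Add(4, -5), 2))), 2) = Pow(Mul(Pow(-1, 2), Add(-5, Pow(-1, 2))), 2) = Pow(Mul(1, Add(-5, 1)), 2) = Pow(Mul(1, -4), 2) = Pow(-4, 2) = 16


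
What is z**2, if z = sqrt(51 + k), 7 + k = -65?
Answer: -21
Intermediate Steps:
k = -72 (k = -7 - 65 = -72)
z = I*sqrt(21) (z = sqrt(51 - 72) = sqrt(-21) = I*sqrt(21) ≈ 4.5826*I)
z**2 = (I*sqrt(21))**2 = -21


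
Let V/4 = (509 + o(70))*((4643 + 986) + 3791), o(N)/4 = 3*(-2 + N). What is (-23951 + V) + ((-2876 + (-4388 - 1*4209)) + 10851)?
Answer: 49901427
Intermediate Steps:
o(N) = -24 + 12*N (o(N) = 4*(3*(-2 + N)) = 4*(-6 + 3*N) = -24 + 12*N)
V = 49926000 (V = 4*((509 + (-24 + 12*70))*((4643 + 986) + 3791)) = 4*((509 + (-24 + 840))*(5629 + 3791)) = 4*((509 + 816)*9420) = 4*(1325*9420) = 4*12481500 = 49926000)
(-23951 + V) + ((-2876 + (-4388 - 1*4209)) + 10851) = (-23951 + 49926000) + ((-2876 + (-4388 - 1*4209)) + 10851) = 49902049 + ((-2876 + (-4388 - 4209)) + 10851) = 49902049 + ((-2876 - 8597) + 10851) = 49902049 + (-11473 + 10851) = 49902049 - 622 = 49901427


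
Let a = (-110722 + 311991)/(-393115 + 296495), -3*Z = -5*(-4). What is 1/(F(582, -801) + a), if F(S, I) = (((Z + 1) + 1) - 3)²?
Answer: 869580/49300559 ≈ 0.017638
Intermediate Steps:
Z = -20/3 (Z = -(-5)*(-4)/3 = -⅓*20 = -20/3 ≈ -6.6667)
F(S, I) = 529/9 (F(S, I) = (((-20/3 + 1) + 1) - 3)² = ((-17/3 + 1) - 3)² = (-14/3 - 3)² = (-23/3)² = 529/9)
a = -201269/96620 (a = 201269/(-96620) = 201269*(-1/96620) = -201269/96620 ≈ -2.0831)
1/(F(582, -801) + a) = 1/(529/9 - 201269/96620) = 1/(49300559/869580) = 869580/49300559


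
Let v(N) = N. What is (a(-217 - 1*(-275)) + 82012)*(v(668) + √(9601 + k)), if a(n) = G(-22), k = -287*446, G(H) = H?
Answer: 54769320 + 81990*I*√118401 ≈ 5.4769e+7 + 2.8212e+7*I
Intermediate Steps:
k = -128002
a(n) = -22
(a(-217 - 1*(-275)) + 82012)*(v(668) + √(9601 + k)) = (-22 + 82012)*(668 + √(9601 - 128002)) = 81990*(668 + √(-118401)) = 81990*(668 + I*√118401) = 54769320 + 81990*I*√118401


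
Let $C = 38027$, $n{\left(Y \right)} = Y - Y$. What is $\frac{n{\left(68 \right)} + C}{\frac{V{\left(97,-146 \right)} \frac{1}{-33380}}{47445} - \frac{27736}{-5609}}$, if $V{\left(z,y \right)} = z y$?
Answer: $\frac{15354356050756650}{1996635168739} \approx 7690.1$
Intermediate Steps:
$n{\left(Y \right)} = 0$
$V{\left(z,y \right)} = y z$
$\frac{n{\left(68 \right)} + C}{\frac{V{\left(97,-146 \right)} \frac{1}{-33380}}{47445} - \frac{27736}{-5609}} = \frac{0 + 38027}{\frac{\left(-146\right) 97 \frac{1}{-33380}}{47445} - \frac{27736}{-5609}} = \frac{38027}{\left(-14162\right) \left(- \frac{1}{33380}\right) \frac{1}{47445} - - \frac{27736}{5609}} = \frac{38027}{\frac{7081}{16690} \cdot \frac{1}{47445} + \frac{27736}{5609}} = \frac{38027}{\frac{7081}{791857050} + \frac{27736}{5609}} = \frac{38027}{\frac{21962986856129}{4441526193450}} = 38027 \cdot \frac{4441526193450}{21962986856129} = \frac{15354356050756650}{1996635168739}$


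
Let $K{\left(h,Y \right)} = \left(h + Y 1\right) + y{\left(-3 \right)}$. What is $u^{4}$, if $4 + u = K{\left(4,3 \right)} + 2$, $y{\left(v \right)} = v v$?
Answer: $38416$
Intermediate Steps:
$y{\left(v \right)} = v^{2}$
$K{\left(h,Y \right)} = 9 + Y + h$ ($K{\left(h,Y \right)} = \left(h + Y 1\right) + \left(-3\right)^{2} = \left(h + Y\right) + 9 = \left(Y + h\right) + 9 = 9 + Y + h$)
$u = 14$ ($u = -4 + \left(\left(9 + 3 + 4\right) + 2\right) = -4 + \left(16 + 2\right) = -4 + 18 = 14$)
$u^{4} = 14^{4} = 38416$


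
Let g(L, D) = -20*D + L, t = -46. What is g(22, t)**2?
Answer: 887364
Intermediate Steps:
g(L, D) = L - 20*D
g(22, t)**2 = (22 - 20*(-46))**2 = (22 + 920)**2 = 942**2 = 887364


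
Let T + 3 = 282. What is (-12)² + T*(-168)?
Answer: -46728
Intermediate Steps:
T = 279 (T = -3 + 282 = 279)
(-12)² + T*(-168) = (-12)² + 279*(-168) = 144 - 46872 = -46728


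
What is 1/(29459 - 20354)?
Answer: 1/9105 ≈ 0.00010983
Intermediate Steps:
1/(29459 - 20354) = 1/9105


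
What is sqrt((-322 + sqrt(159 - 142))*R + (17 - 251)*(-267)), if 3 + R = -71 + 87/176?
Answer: sqrt(166780262 - 142307*sqrt(17))/44 ≈ 292.99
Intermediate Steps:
R = -12937/176 (R = -3 + (-71 + 87/176) = -3 - 12409/176 = -12937/176 ≈ -73.506)
sqrt((-322 + sqrt(159 - 142))*R + (17 - 251)*(-267)) = sqrt((-322 + sqrt(159 - 142))*(-12937/176) + (17 - 251)*(-267)) = sqrt((-322 + sqrt(17))*(-12937/176) - 234*(-267)) = sqrt((2082857/88 - 12937*sqrt(17)/176) + 62478) = sqrt(7580921/88 - 12937*sqrt(17)/176)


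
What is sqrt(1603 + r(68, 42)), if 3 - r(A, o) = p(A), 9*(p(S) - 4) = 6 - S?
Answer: 4*sqrt(905)/3 ≈ 40.111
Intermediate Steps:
p(S) = 14/3 - S/9 (p(S) = 4 + (6 - S)/9 = 4 + (2/3 - S/9) = 14/3 - S/9)
r(A, o) = -5/3 + A/9 (r(A, o) = 3 - (14/3 - A/9) = 3 + (-14/3 + A/9) = -5/3 + A/9)
sqrt(1603 + r(68, 42)) = sqrt(1603 + (-5/3 + (1/9)*68)) = sqrt(1603 + (-5/3 + 68/9)) = sqrt(1603 + 53/9) = sqrt(14480/9) = 4*sqrt(905)/3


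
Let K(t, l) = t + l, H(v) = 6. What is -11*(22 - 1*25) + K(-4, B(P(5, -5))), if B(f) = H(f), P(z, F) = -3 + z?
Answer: 35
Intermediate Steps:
B(f) = 6
K(t, l) = l + t
-11*(22 - 1*25) + K(-4, B(P(5, -5))) = -11*(22 - 1*25) + (6 - 4) = -11*(22 - 25) + 2 = -11*(-3) + 2 = 33 + 2 = 35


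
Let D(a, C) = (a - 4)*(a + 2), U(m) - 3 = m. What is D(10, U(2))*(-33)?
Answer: -2376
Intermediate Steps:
U(m) = 3 + m
D(a, C) = (-4 + a)*(2 + a)
D(10, U(2))*(-33) = (-8 + 10² - 2*10)*(-33) = (-8 + 100 - 20)*(-33) = 72*(-33) = -2376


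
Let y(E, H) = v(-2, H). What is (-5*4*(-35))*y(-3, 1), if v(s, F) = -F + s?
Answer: -2100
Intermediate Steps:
v(s, F) = s - F
y(E, H) = -2 - H
(-5*4*(-35))*y(-3, 1) = (-5*4*(-35))*(-2 - 1*1) = (-20*(-35))*(-2 - 1) = 700*(-3) = -2100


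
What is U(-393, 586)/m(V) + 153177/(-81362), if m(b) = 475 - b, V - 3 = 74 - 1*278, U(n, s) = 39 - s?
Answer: -74026333/27500356 ≈ -2.6918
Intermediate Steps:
V = -201 (V = 3 + (74 - 1*278) = 3 + (74 - 278) = 3 - 204 = -201)
U(-393, 586)/m(V) + 153177/(-81362) = (39 - 1*586)/(475 - 1*(-201)) + 153177/(-81362) = (39 - 586)/(475 + 201) + 153177*(-1/81362) = -547/676 - 153177/81362 = -74026333/27500356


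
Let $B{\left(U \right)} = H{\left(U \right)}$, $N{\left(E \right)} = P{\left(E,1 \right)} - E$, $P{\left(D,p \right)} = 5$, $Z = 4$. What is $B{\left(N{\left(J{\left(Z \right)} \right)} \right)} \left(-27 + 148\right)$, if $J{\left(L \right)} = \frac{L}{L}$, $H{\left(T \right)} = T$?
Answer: $484$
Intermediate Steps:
$J{\left(L \right)} = 1$
$N{\left(E \right)} = 5 - E$
$B{\left(U \right)} = U$
$B{\left(N{\left(J{\left(Z \right)} \right)} \right)} \left(-27 + 148\right) = \left(5 - 1\right) \left(-27 + 148\right) = \left(5 - 1\right) 121 = 4 \cdot 121 = 484$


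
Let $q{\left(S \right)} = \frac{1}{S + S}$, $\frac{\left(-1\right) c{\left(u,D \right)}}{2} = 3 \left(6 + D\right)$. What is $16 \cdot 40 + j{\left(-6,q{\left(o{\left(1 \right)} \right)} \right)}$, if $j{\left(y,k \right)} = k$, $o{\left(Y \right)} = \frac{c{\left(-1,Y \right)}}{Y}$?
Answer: $\frac{53759}{84} \approx 639.99$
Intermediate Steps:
$c{\left(u,D \right)} = -36 - 6 D$ ($c{\left(u,D \right)} = - 2 \cdot 3 \left(6 + D\right) = - 2 \left(18 + 3 D\right) = -36 - 6 D$)
$o{\left(Y \right)} = \frac{-36 - 6 Y}{Y}$
$q{\left(S \right)} = \frac{1}{2 S}$
$16 \cdot 40 + j{\left(-6,q{\left(o{\left(1 \right)} \right)} \right)} = 16 \cdot 40 + \frac{1}{2 \left(-6 - \frac{36}{1}\right)} = 640 + \frac{1}{2 \left(-6 - 36\right)} = 640 + \frac{1}{2 \left(-42\right)} = 640 + \frac{1}{2} \left(- \frac{1}{42}\right) = 640 - \frac{1}{84} = \frac{53759}{84}$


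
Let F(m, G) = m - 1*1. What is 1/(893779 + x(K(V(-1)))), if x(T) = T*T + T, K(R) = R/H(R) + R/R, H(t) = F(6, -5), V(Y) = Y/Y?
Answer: 25/22344541 ≈ 1.1188e-6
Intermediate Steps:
V(Y) = 1
F(m, G) = -1 + m (F(m, G) = m - 1 = -1 + m)
H(t) = 5 (H(t) = -1 + 6 = 5)
K(R) = 1 + R/5 (K(R) = R/5 + R/R = R*(⅕) + 1 = R/5 + 1 = 1 + R/5)
x(T) = T + T² (x(T) = T² + T = T + T²)
1/(893779 + x(K(V(-1)))) = 1/(893779 + (1 + (⅕)*1)*(1 + (1 + (⅕)*1))) = 1/(893779 + (1 + ⅕)*(1 + (1 + ⅕))) = 1/(893779 + 6*(1 + 6/5)/5) = 1/(893779 + (6/5)*(11/5)) = 1/(893779 + 66/25) = 1/(22344541/25) = 25/22344541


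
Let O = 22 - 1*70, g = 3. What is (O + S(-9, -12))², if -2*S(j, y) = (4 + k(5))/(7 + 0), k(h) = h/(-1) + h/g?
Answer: 1018081/441 ≈ 2308.6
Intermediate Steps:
O = -48 (O = 22 - 70 = -48)
k(h) = -2*h/3 (k(h) = h/(-1) + h/3 = h*(-1) + h*(⅓) = -h + h/3 = -2*h/3)
S(j, y) = -1/21 (S(j, y) = -(4 - ⅔*5)/(2*(7 + 0)) = -(4 - 10/3)/(2*7) = -1/(3*7) = -½*2/21 = -1/21)
(O + S(-9, -12))² = (-48 - 1/21)² = (-1009/21)² = 1018081/441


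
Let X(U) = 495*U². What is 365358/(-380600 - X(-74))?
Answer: -182679/1545610 ≈ -0.11819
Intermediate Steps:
365358/(-380600 - X(-74)) = 365358/(-380600 - 495*(-74)²) = 365358/(-380600 - 495*5476) = 365358/(-380600 - 1*2710620) = 365358/(-380600 - 2710620) = 365358/(-3091220) = 365358*(-1/3091220) = -182679/1545610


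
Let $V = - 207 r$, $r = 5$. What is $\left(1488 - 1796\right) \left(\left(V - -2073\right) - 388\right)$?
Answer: $-200200$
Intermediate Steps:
$V = -1035$ ($V = \left(-207\right) 5 = -1035$)
$\left(1488 - 1796\right) \left(\left(V - -2073\right) - 388\right) = \left(1488 - 1796\right) \left(\left(-1035 - -2073\right) - 388\right) = - 308 \left(\left(-1035 + 2073\right) - 388\right) = - 308 \left(1038 - 388\right) = \left(-308\right) 650 = -200200$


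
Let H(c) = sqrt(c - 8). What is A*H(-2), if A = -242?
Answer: -242*I*sqrt(10) ≈ -765.27*I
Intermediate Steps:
H(c) = sqrt(-8 + c)
A*H(-2) = -242*sqrt(-8 - 2) = -242*I*sqrt(10)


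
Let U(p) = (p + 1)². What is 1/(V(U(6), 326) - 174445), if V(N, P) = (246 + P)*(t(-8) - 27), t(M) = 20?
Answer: -1/178449 ≈ -5.6038e-6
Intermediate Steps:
U(p) = (1 + p)²
V(N, P) = -1722 - 7*P (V(N, P) = (246 + P)*(20 - 27) = (246 + P)*(-7) = -1722 - 7*P)
1/(V(U(6), 326) - 174445) = 1/((-1722 - 7*326) - 174445) = 1/((-1722 - 2282) - 174445) = 1/(-4004 - 174445) = 1/(-178449) = -1/178449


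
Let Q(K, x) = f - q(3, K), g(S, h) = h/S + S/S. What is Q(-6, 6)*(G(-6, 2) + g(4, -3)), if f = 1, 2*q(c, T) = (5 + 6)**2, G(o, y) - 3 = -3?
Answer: -119/8 ≈ -14.875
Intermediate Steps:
G(o, y) = 0 (G(o, y) = 3 - 3 = 0)
q(c, T) = 121/2 (q(c, T) = (5 + 6)**2/2 = (1/2)*11**2 = (1/2)*121 = 121/2)
g(S, h) = 1 + h/S (g(S, h) = h/S + 1 = 1 + h/S)
Q(K, x) = -119/2 (Q(K, x) = 1 - 1*121/2 = 1 - 121/2 = -119/2)
Q(-6, 6)*(G(-6, 2) + g(4, -3)) = -119*(0 + (4 - 3)/4)/2 = -119*(0 + (1/4)*1)/2 = -119*(0 + 1/4)/2 = -119/2*1/4 = -119/8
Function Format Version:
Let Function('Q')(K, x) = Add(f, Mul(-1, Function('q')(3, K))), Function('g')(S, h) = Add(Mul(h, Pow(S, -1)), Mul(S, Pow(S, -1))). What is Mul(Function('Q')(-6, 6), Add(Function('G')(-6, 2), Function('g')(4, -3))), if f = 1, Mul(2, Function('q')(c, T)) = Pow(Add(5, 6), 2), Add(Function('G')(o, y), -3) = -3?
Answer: Rational(-119, 8) ≈ -14.875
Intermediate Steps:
Function('G')(o, y) = 0 (Function('G')(o, y) = Add(3, -3) = 0)
Function('q')(c, T) = Rational(121, 2) (Function('q')(c, T) = Mul(Rational(1, 2), Pow(Add(5, 6), 2)) = Mul(Rational(1, 2), Pow(11, 2)) = Mul(Rational(1, 2), 121) = Rational(121, 2))
Function('g')(S, h) = Add(1, Mul(h, Pow(S, -1))) (Function('g')(S, h) = Add(Mul(h, Pow(S, -1)), 1) = Add(1, Mul(h, Pow(S, -1))))
Function('Q')(K, x) = Rational(-119, 2) (Function('Q')(K, x) = Add(1, Mul(-1, Rational(121, 2))) = Add(1, Rational(-121, 2)) = Rational(-119, 2))
Mul(Function('Q')(-6, 6), Add(Function('G')(-6, 2), Function('g')(4, -3))) = Mul(Rational(-119, 2), Add(0, Mul(Pow(4, -1), Add(4, -3)))) = Mul(Rational(-119, 2), Add(0, Mul(Rational(1, 4), 1))) = Mul(Rational(-119, 2), Add(0, Rational(1, 4))) = Mul(Rational(-119, 2), Rational(1, 4)) = Rational(-119, 8)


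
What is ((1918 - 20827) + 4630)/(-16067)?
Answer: 14279/16067 ≈ 0.88872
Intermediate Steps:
((1918 - 20827) + 4630)/(-16067) = (-18909 + 4630)*(-1/16067) = -14279*(-1/16067) = 14279/16067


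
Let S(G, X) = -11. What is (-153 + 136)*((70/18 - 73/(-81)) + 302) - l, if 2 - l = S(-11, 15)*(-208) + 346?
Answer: -209258/81 ≈ -2583.4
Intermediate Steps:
l = -2632 (l = 2 - (-11*(-208) + 346) = 2 - (2288 + 346) = 2 - 1*2634 = 2 - 2634 = -2632)
(-153 + 136)*((70/18 - 73/(-81)) + 302) - l = (-153 + 136)*((70/18 - 73/(-81)) + 302) - 1*(-2632) = -17*((70*(1/18) - 73*(-1/81)) + 302) + 2632 = -17*((35/9 + 73/81) + 302) + 2632 = -17*(388/81 + 302) + 2632 = -17*24850/81 + 2632 = -422450/81 + 2632 = -209258/81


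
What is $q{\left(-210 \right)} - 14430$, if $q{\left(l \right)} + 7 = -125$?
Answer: $-14562$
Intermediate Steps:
$q{\left(l \right)} = -132$ ($q{\left(l \right)} = -7 - 125 = -132$)
$q{\left(-210 \right)} - 14430 = -132 - 14430 = -14562$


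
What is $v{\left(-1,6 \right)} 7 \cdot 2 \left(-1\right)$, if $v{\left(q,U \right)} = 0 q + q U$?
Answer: $84$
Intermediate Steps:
$v{\left(q,U \right)} = U q$ ($v{\left(q,U \right)} = 0 + U q = U q$)
$v{\left(-1,6 \right)} 7 \cdot 2 \left(-1\right) = 6 \left(-1\right) 7 \cdot 2 \left(-1\right) = \left(-6\right) 7 \left(-2\right) = \left(-42\right) \left(-2\right) = 84$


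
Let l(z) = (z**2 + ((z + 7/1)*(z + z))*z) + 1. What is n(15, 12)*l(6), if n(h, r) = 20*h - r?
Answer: 280224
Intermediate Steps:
n(h, r) = -r + 20*h
l(z) = 1 + z**2 + 2*z**2*(7 + z) (l(z) = (z**2 + ((z + 7*1)*(2*z))*z) + 1 = (z**2 + ((z + 7)*(2*z))*z) + 1 = (z**2 + ((7 + z)*(2*z))*z) + 1 = (z**2 + (2*z*(7 + z))*z) + 1 = (z**2 + 2*z**2*(7 + z)) + 1 = 1 + z**2 + 2*z**2*(7 + z))
n(15, 12)*l(6) = (-1*12 + 20*15)*(1 + 2*6**3 + 15*6**2) = (-12 + 300)*(1 + 2*216 + 15*36) = 288*(1 + 432 + 540) = 288*973 = 280224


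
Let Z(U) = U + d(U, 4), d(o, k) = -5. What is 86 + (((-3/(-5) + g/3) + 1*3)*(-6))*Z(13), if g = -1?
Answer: -354/5 ≈ -70.800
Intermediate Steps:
Z(U) = -5 + U (Z(U) = U - 5 = -5 + U)
86 + (((-3/(-5) + g/3) + 1*3)*(-6))*Z(13) = 86 + (((-3/(-5) - 1/3) + 1*3)*(-6))*(-5 + 13) = 86 + (((-3*(-⅕) - 1*⅓) + 3)*(-6))*8 = 86 + (((⅗ - ⅓) + 3)*(-6))*8 = 86 + ((4/15 + 3)*(-6))*8 = 86 + ((49/15)*(-6))*8 = 86 - 98/5*8 = 86 - 784/5 = -354/5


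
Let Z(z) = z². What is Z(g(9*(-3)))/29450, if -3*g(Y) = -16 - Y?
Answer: 121/265050 ≈ 0.00045652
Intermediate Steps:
g(Y) = 16/3 + Y/3 (g(Y) = -(-16 - Y)/3 = 16/3 + Y/3)
Z(g(9*(-3)))/29450 = (16/3 + (9*(-3))/3)²/29450 = (16/3 + (⅓)*(-27))²*(1/29450) = (16/3 - 9)²*(1/29450) = (-11/3)²*(1/29450) = (121/9)*(1/29450) = 121/265050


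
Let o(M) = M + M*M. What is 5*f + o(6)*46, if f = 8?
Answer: 1972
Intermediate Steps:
o(M) = M + M**2
5*f + o(6)*46 = 5*8 + (6*(1 + 6))*46 = 40 + (6*7)*46 = 40 + 42*46 = 40 + 1932 = 1972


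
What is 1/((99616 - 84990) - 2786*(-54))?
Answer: 1/165070 ≈ 6.0580e-6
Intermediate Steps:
1/((99616 - 84990) - 2786*(-54)) = 1/(14626 + 150444) = 1/165070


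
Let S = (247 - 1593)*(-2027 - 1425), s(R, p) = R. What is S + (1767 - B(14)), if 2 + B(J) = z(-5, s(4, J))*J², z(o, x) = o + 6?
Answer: 4647965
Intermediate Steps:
z(o, x) = 6 + o
B(J) = -2 + J² (B(J) = -2 + (6 - 5)*J² = -2 + 1*J² = -2 + J²)
S = 4646392 (S = -1346*(-3452) = 4646392)
S + (1767 - B(14)) = 4646392 + (1767 - (-2 + 14²)) = 4646392 + (1767 - (-2 + 196)) = 4646392 + (1767 - 1*194) = 4646392 + (1767 - 194) = 4646392 + 1573 = 4647965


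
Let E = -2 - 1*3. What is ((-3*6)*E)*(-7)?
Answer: -630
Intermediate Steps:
E = -5 (E = -2 - 3 = -5)
((-3*6)*E)*(-7) = (-3*6*(-5))*(-7) = -18*(-5)*(-7) = 90*(-7) = -630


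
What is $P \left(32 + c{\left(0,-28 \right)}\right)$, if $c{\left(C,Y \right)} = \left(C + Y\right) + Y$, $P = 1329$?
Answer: $-31896$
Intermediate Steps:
$c{\left(C,Y \right)} = C + 2 Y$
$P \left(32 + c{\left(0,-28 \right)}\right) = 1329 \left(32 + \left(0 + 2 \left(-28\right)\right)\right) = 1329 \left(32 + \left(0 - 56\right)\right) = 1329 \left(32 - 56\right) = 1329 \left(-24\right) = -31896$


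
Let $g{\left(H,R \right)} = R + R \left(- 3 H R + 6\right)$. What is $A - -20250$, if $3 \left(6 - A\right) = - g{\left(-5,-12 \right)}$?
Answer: $20948$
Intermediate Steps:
$g{\left(H,R \right)} = R + R \left(6 - 3 H R\right)$ ($g{\left(H,R \right)} = R + R \left(- 3 H R + 6\right) = R + R \left(6 - 3 H R\right)$)
$A = 698$ ($A = 6 - \frac{\left(-1\right) \left(- 12 \left(7 - \left(-15\right) \left(-12\right)\right)\right)}{3} = 6 - \frac{\left(-1\right) \left(- 12 \left(7 - 180\right)\right)}{3} = 6 - \frac{\left(-1\right) \left(\left(-12\right) \left(-173\right)\right)}{3} = 6 - \frac{\left(-1\right) 2076}{3} = 6 - -692 = 6 + 692 = 698$)
$A - -20250 = 698 - -20250 = 698 + 20250 = 20948$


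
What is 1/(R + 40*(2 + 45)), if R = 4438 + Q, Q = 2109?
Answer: 1/8427 ≈ 0.00011867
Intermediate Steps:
R = 6547 (R = 4438 + 2109 = 6547)
1/(R + 40*(2 + 45)) = 1/(6547 + 40*(2 + 45)) = 1/(6547 + 40*47) = 1/(6547 + 1880) = 1/8427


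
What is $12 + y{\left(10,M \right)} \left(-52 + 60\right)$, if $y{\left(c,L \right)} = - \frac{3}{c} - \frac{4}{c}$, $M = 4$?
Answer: $\frac{32}{5} \approx 6.4$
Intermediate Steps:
$y{\left(c,L \right)} = - \frac{7}{c}$
$12 + y{\left(10,M \right)} \left(-52 + 60\right) = 12 + - \frac{7}{10} \left(-52 + 60\right) = 12 + \left(-7\right) \frac{1}{10} \cdot 8 = 12 - \frac{28}{5} = \frac{32}{5}$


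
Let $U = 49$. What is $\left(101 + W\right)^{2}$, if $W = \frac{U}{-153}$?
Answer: $\frac{237283216}{23409} \approx 10136.0$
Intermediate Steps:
$W = - \frac{49}{153}$ ($W = \frac{49}{-153} = 49 \left(- \frac{1}{153}\right) = - \frac{49}{153} \approx -0.32026$)
$\left(101 + W\right)^{2} = \left(101 - \frac{49}{153}\right)^{2} = \left(\frac{15404}{153}\right)^{2} = \frac{237283216}{23409}$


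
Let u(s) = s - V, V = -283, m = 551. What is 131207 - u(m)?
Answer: 130373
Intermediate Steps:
u(s) = 283 + s (u(s) = s - 1*(-283) = s + 283 = 283 + s)
131207 - u(m) = 131207 - (283 + 551) = 131207 - 1*834 = 131207 - 834 = 130373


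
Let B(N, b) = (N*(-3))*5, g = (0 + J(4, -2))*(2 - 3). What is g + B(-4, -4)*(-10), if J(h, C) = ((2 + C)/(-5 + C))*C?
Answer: -600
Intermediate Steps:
J(h, C) = C*(2 + C)/(-5 + C) (J(h, C) = ((2 + C)/(-5 + C))*C = C*(2 + C)/(-5 + C))
g = 0 (g = (0 - 2*(2 - 2)/(-5 - 2))*(2 - 3) = (0 - 2*0/(-7))*(-1) = (0 - 2*(-1/7)*0)*(-1) = (0 + 0)*(-1) = 0*(-1) = 0)
B(N, b) = -15*N (B(N, b) = -3*N*5 = -15*N)
g + B(-4, -4)*(-10) = 0 - 15*(-4)*(-10) = 0 + 60*(-10) = 0 - 600 = -600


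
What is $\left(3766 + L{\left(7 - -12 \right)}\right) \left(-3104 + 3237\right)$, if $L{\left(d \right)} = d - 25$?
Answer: $500080$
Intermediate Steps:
$L{\left(d \right)} = -25 + d$ ($L{\left(d \right)} = d - 25 = -25 + d$)
$\left(3766 + L{\left(7 - -12 \right)}\right) \left(-3104 + 3237\right) = \left(3766 + \left(-25 + \left(7 - -12\right)\right)\right) \left(-3104 + 3237\right) = \left(3766 + \left(-25 + \left(7 + 12\right)\right)\right) 133 = \left(3766 + \left(-25 + 19\right)\right) 133 = \left(3766 - 6\right) 133 = 3760 \cdot 133 = 500080$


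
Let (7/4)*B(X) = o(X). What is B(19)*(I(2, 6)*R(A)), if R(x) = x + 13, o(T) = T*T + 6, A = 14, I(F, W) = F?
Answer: 79272/7 ≈ 11325.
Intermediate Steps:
o(T) = 6 + T² (o(T) = T² + 6 = 6 + T²)
R(x) = 13 + x
B(X) = 24/7 + 4*X²/7 (B(X) = 4*(6 + X²)/7 = 24/7 + 4*X²/7)
B(19)*(I(2, 6)*R(A)) = (24/7 + (4/7)*19²)*(2*(13 + 14)) = (24/7 + (4/7)*361)*(2*27) = (24/7 + 1444/7)*54 = (1468/7)*54 = 79272/7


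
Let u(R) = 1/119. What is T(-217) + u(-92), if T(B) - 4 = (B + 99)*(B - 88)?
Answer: 4283287/119 ≈ 35994.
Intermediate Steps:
u(R) = 1/119
T(B) = 4 + (-88 + B)*(99 + B) (T(B) = 4 + (B + 99)*(B - 88) = 4 + (99 + B)*(-88 + B) = 4 + (-88 + B)*(99 + B))
T(-217) + u(-92) = (-8708 + (-217)² + 11*(-217)) + 1/119 = (-8708 + 47089 - 2387) + 1/119 = 35994 + 1/119 = 4283287/119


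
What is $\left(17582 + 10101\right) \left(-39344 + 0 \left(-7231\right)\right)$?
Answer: $-1089159952$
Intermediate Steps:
$\left(17582 + 10101\right) \left(-39344 + 0 \left(-7231\right)\right) = 27683 \left(-39344 + 0\right) = 27683 \left(-39344\right) = -1089159952$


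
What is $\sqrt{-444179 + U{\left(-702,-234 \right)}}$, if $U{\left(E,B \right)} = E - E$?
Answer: $i \sqrt{444179} \approx 666.47 i$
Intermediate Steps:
$U{\left(E,B \right)} = 0$
$\sqrt{-444179 + U{\left(-702,-234 \right)}} = \sqrt{-444179 + 0} = \sqrt{-444179} = i \sqrt{444179}$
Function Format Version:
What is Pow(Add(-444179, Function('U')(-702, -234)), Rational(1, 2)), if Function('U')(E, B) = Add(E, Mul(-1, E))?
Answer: Mul(I, Pow(444179, Rational(1, 2))) ≈ Mul(666.47, I)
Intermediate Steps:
Function('U')(E, B) = 0
Pow(Add(-444179, Function('U')(-702, -234)), Rational(1, 2)) = Pow(Add(-444179, 0), Rational(1, 2)) = Pow(-444179, Rational(1, 2)) = Mul(I, Pow(444179, Rational(1, 2)))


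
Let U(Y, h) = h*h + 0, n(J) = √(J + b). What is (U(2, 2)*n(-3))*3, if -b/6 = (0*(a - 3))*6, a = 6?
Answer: 12*I*√3 ≈ 20.785*I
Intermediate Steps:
b = 0 (b = -6*0*(6 - 3)*6 = -6*0*3*6 = -0*6 = -6*0 = 0)
n(J) = √J (n(J) = √(J + 0) = √J)
U(Y, h) = h² (U(Y, h) = h² + 0 = h²)
(U(2, 2)*n(-3))*3 = (2²*√(-3))*3 = (4*(I*√3))*3 = (4*I*√3)*3 = 12*I*√3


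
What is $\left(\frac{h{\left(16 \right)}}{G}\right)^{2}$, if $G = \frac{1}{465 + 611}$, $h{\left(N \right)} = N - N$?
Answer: $0$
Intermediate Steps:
$h{\left(N \right)} = 0$
$G = \frac{1}{1076} \approx 0.00092937$
$\left(\frac{h{\left(16 \right)}}{G}\right)^{2} = \left(0 \frac{1}{\frac{1}{1076}}\right)^{2} = \left(0 \cdot 1076\right)^{2} = 0^{2} = 0$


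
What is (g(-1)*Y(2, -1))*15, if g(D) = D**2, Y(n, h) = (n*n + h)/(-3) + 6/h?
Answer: -105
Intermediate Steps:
Y(n, h) = 6/h - h/3 - n**2/3 (Y(n, h) = (n**2 + h)*(-1/3) + 6/h = (h + n**2)*(-1/3) + 6/h = (-h/3 - n**2/3) + 6/h = 6/h - h/3 - n**2/3)
(g(-1)*Y(2, -1))*15 = ((-1)**2*((1/3)*(18 - 1*(-1)*(-1 + 2**2))/(-1)))*15 = (1*((1/3)*(-1)*(18 - 1*(-1)*(-1 + 4))))*15 = (1*((1/3)*(-1)*(18 - 1*(-1)*3)))*15 = (1*((1/3)*(-1)*(18 + 3)))*15 = (1*((1/3)*(-1)*21))*15 = (1*(-7))*15 = -7*15 = -105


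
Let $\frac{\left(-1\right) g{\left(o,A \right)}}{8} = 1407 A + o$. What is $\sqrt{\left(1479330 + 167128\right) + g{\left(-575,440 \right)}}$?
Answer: $i \sqrt{3301582} \approx 1817.0 i$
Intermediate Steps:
$g{\left(o,A \right)} = - 11256 A - 8 o$ ($g{\left(o,A \right)} = - 8 \left(1407 A + o\right) = - 8 \left(o + 1407 A\right) = - 11256 A - 8 o$)
$\sqrt{\left(1479330 + 167128\right) + g{\left(-575,440 \right)}} = \sqrt{\left(1479330 + 167128\right) - 4948040} = \sqrt{1646458 + \left(-4952640 + 4600\right)} = \sqrt{1646458 - 4948040} = \sqrt{-3301582} = i \sqrt{3301582}$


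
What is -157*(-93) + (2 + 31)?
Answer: 14634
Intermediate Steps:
-157*(-93) + (2 + 31) = 14601 + 33 = 14634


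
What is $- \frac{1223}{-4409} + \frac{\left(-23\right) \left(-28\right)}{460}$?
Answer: $\frac{36978}{22045} \approx 1.6774$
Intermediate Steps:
$- \frac{1223}{-4409} + \frac{\left(-23\right) \left(-28\right)}{460} = \left(-1223\right) \left(- \frac{1}{4409}\right) + 644 \cdot \frac{1}{460} = \frac{1223}{4409} + \frac{7}{5} = \frac{36978}{22045}$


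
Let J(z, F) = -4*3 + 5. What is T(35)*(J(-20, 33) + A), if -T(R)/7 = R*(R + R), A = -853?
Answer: 14749000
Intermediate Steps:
T(R) = -14*R² (T(R) = -7*R*(R + R) = -7*R*2*R = -14*R²)
J(z, F) = -7 (J(z, F) = -12 + 5 = -7)
T(35)*(J(-20, 33) + A) = (-14*35²)*(-7 - 853) = -14*1225*(-860) = -17150*(-860) = 14749000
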